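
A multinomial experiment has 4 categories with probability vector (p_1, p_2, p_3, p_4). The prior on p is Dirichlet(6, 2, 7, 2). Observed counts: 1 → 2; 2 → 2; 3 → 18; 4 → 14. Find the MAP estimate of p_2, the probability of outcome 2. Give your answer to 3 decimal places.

The posterior is Dirichlet(αᵢ + nᵢ) = Dirichlet(8, 4, 25, 16).
For a Dirichlet(a₁,…,a_K) with all aᵢ > 1, the mode has j-th component (aⱼ − 1)/(Σaᵢ − K).
Here Σaᵢ = 53 and K = 4, so p_2 = (4 − 1)/(53 − 4) = 3/49 ≈ 0.061.

MAP estimate: 0.061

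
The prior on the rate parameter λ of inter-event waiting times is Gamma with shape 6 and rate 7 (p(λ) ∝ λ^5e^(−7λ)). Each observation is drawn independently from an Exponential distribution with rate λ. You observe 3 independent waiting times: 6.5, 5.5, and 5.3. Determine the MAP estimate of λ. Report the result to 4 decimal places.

λ̂_MAP = 0.3292

The Exponential(rate=λ) likelihood is ∝ λ^n e^(−λΣtᵢ). Here n = 3 and Σtᵢ = 6.5 + 5.5 + 5.3 = 17.3.
Posterior ∝ λ^5e^(−7λ) · λ^3e^(−17.3λ) = λ^8e^(−24.3λ), i.e. Gamma(9, 24.3).
Mode = (a−1)/b = 8/24.3 ≈ 0.3292.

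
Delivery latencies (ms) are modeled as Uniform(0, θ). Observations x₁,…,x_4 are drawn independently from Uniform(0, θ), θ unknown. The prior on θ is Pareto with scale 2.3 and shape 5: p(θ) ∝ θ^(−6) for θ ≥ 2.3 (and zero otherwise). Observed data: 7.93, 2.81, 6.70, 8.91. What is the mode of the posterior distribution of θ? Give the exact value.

The Uniform(0, θ) likelihood is θ^(−n) for θ ≥ max(xᵢ), zero otherwise. Here max(xᵢ) = 8.91.
Posterior ∝ θ^(−6) · θ^(−4) = θ^(−10) on θ ≥ max(2.3, 8.91) = 8.91.
This density is strictly decreasing in θ, so the posterior mode lies at the lower boundary of the support.

θ̂_MAP = 8.91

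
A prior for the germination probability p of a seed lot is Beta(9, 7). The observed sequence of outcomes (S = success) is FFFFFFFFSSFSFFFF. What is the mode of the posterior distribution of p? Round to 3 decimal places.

p̂_MAP = 0.367

Prior: Beta(9, 7).
Data: 3 successes in 16 trials (from the sequence). The binomial likelihood contributes p^3(1−p)^13, so the posterior is Beta(9+3, 7+13) = Beta(12, 20).
For Beta(a, b) with a, b > 1 the mode is (a−1)/(a+b−2) = 11/30 ≈ 0.367.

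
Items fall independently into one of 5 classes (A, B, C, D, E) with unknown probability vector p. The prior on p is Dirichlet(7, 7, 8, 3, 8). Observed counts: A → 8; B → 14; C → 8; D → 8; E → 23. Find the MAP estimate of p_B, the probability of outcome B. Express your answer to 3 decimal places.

MAP estimate of p_B = 0.225

The posterior is Dirichlet(αᵢ + nᵢ) = Dirichlet(15, 21, 16, 11, 31).
For a Dirichlet(a₁,…,a_K) with all aᵢ > 1, the mode has j-th component (aⱼ − 1)/(Σaᵢ − K).
Here Σaᵢ = 94 and K = 5, so p_B = (21 − 1)/(94 − 5) = 20/89 ≈ 0.225.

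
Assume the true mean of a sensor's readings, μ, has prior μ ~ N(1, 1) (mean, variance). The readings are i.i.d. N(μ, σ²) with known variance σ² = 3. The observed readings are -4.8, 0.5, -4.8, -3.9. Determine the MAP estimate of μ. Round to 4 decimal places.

n = 4; x̄ = ((-4.8) + 0.5 + (-4.8) + (-3.9))/4 = -13/4 = -3.25.
For a Normal prior and Normal likelihood with known variance, the posterior is Normal; its mode equals its mean, the precision-weighted average.
Prior precision 1/σ₀² = 1/1 = 1; data precision n/σ² = 4/3.
μ̂ = (1·1 + (4/3)·(-3.25)) / (1 + 4/3) = (-10/3)/(7/3) = -10/7 ≈ -1.4286.

μ̂_MAP = -1.4286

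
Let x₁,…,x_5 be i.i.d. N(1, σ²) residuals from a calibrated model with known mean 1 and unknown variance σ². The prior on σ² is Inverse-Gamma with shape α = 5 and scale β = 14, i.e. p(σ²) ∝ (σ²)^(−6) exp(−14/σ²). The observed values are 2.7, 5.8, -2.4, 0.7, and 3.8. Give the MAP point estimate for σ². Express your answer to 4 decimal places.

σ̂²_MAP = 4.3188

Sum of squared deviations about the known mean: SS = (2.7−1)² + (5.8−1)² + (-2.4−1)² + (0.7−1)² + (3.8−1)² = 45.42.
The Normal likelihood contributes (σ²)^(−n/2) exp(−SS/(2σ²)), so the posterior is Inverse-Gamma(α + n/2, β + SS/2) = Inverse-Gamma(7.5, 36.71).
The mode of Inverse-Gamma(a, b) is b/(a+1) = 36.71/8.5 ≈ 4.3188.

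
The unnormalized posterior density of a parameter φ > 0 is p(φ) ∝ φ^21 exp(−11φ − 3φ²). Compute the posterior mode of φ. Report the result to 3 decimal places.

ℓ'(φ) = 21/φ − 11 − 6φ. Setting this to zero and multiplying by φ: 6φ² + 11φ − 21 = 0.
φ = (−11 + √(11² + 4·6·21)) / (2·6) = (−11 + √625) / 12 = (−11 + 25)/12 = 7/6.
ℓ''(φ) = −21/φ² − 6 < 0, confirming a maximum.

φ̂_MAP = 1.167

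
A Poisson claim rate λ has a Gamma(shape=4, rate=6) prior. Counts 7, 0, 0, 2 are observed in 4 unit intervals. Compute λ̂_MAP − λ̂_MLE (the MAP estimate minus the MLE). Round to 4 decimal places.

MAP − MLE = -1.0500

Σxᵢ = 9. Posterior is Gamma(13, 10); MAP = (13−1)/10 = 12/10 ≈ 1.20000.
MLE = x̄ = 9/4 ≈ 2.25000.
Difference = 12/10 − 9/4 = -21/20 ≈ -1.0500.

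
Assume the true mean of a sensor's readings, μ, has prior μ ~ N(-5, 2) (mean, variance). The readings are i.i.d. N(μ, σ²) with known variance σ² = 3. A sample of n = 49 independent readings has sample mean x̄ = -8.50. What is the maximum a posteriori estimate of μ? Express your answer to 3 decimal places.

μ̂_MAP = -8.396

n = 49, x̄ = -8.50.
For a Normal prior and Normal likelihood with known variance, the posterior is Normal; its mode equals its mean, the precision-weighted average.
Prior precision 1/σ₀² = 1/2 = 0.5; data precision n/σ² = 49/3.
μ̂ = (0.5·(-5) + (49/3)·(-8.5)) / (0.5 + 49/3) = (-424/3)/(101/6) = -848/101 ≈ -8.396.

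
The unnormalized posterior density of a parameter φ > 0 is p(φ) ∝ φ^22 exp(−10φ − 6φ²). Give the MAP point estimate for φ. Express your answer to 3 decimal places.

φ̂_MAP = 1.000

ℓ'(φ) = 22/φ − 10 − 12φ. Setting this to zero and multiplying by φ: 12φ² + 10φ − 22 = 0.
φ = (−10 + √(10² + 4·12·22)) / (2·12) = (−10 + √1156) / 24 = (−10 + 34)/24 = 1.
ℓ''(φ) = −22/φ² − 12 < 0, confirming a maximum.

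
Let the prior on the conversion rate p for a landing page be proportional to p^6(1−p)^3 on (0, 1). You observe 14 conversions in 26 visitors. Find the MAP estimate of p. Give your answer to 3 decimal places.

The prior density ∝ p^6(1−p)^3 is the kernel of Beta(7, 4).
Data: 14 successes in 26 trials. The binomial likelihood contributes p^14(1−p)^12, so the posterior is Beta(7+14, 4+12) = Beta(21, 16).
For Beta(a, b) with a, b > 1 the mode is (a−1)/(a+b−2) = 20/35 ≈ 0.571.

p̂_MAP = 0.571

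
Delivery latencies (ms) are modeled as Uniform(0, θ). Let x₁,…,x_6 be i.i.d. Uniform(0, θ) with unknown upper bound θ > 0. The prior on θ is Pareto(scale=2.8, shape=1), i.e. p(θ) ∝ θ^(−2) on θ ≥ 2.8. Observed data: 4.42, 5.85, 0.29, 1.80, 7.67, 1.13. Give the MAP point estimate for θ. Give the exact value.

The Uniform(0, θ) likelihood is θ^(−n) for θ ≥ max(xᵢ), zero otherwise. Here max(xᵢ) = 7.67.
Posterior ∝ θ^(−2) · θ^(−6) = θ^(−8) on θ ≥ max(2.8, 7.67) = 7.67.
This density is strictly decreasing in θ, so the posterior mode lies at the lower boundary of the support.

θ̂_MAP = 7.67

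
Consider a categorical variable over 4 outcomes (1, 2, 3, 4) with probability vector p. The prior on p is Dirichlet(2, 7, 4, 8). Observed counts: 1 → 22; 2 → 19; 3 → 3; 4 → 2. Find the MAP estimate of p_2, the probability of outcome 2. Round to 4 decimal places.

MAP estimate: 0.3968

The posterior is Dirichlet(αᵢ + nᵢ) = Dirichlet(24, 26, 7, 10).
For a Dirichlet(a₁,…,a_K) with all aᵢ > 1, the mode has j-th component (aⱼ − 1)/(Σaᵢ − K).
Here Σaᵢ = 67 and K = 4, so p_2 = (26 − 1)/(67 − 4) = 25/63 ≈ 0.3968.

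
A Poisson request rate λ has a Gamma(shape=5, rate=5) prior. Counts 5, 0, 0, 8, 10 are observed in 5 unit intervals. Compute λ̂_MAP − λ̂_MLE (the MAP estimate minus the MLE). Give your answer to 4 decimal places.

Σxᵢ = 23. Posterior is Gamma(28, 10); MAP = (28−1)/10 = 27/10 ≈ 2.70000.
MLE = x̄ = 23/5 ≈ 4.60000.
Difference = 27/10 − 23/5 = -19/10 ≈ -1.9000.

MAP − MLE = -1.9000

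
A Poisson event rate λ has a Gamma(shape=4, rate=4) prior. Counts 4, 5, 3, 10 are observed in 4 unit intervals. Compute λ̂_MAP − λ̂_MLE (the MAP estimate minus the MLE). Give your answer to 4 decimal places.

MAP − MLE = -2.3750

Σxᵢ = 22. Posterior is Gamma(26, 8); MAP = (26−1)/8 = 25/8 ≈ 3.12500.
MLE = x̄ = 22/4 ≈ 5.50000.
Difference = 25/8 − 22/4 = -19/8 ≈ -2.3750.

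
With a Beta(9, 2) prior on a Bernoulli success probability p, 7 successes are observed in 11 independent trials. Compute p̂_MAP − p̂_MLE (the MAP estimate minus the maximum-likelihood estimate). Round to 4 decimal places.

Posterior is Beta(16, 6); MAP = (16−1)/(22−2) = 15/20 ≈ 0.75000.
MLE ignores the prior: p̂_MLE = k/n = 7/11 ≈ 0.63636.
Difference = 15/20 − 7/11 = 5/44 ≈ 0.1136.

MAP − MLE = 0.1136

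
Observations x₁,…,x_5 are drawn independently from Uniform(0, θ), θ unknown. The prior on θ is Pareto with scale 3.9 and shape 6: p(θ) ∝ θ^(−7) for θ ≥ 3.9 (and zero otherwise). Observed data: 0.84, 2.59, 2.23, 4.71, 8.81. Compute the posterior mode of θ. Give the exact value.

The Uniform(0, θ) likelihood is θ^(−n) for θ ≥ max(xᵢ), zero otherwise. Here max(xᵢ) = 8.81.
Posterior ∝ θ^(−7) · θ^(−5) = θ^(−12) on θ ≥ max(3.9, 8.81) = 8.81.
This density is strictly decreasing in θ, so the posterior mode lies at the lower boundary of the support.

θ̂_MAP = 8.81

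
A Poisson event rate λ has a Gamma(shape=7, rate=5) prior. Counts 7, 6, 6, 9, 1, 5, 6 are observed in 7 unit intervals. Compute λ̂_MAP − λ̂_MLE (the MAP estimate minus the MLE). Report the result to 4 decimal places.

Σxᵢ = 40. Posterior is Gamma(47, 12); MAP = (47−1)/12 = 46/12 ≈ 3.83333.
MLE = x̄ = 40/7 ≈ 5.71429.
Difference = 46/12 − 40/7 = -79/42 ≈ -1.8810.

MAP − MLE = -1.8810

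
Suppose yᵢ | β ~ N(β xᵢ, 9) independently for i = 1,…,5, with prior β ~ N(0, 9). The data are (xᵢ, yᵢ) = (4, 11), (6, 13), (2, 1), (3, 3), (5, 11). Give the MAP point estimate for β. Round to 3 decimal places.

β̂_MAP = 2.066

log p(β | y) = −Σ(yᵢ − βxᵢ)²/(2·9) − β²/(2·9) + const.
Setting the derivative to zero: Σxᵢ(yᵢ − βxᵢ)/9 − β/9 = 0, so β = Σxᵢyᵢ / (Σxᵢ² + σ²/τ²).
Σxᵢyᵢ = 4·11 + 6·13 + 2·1 + 3·3 + 5·11 = 188; Σxᵢ² = 90; σ²/τ² = 1.
β̂_MAP = 188 / (90 + 1) = 188/91 ≈ 2.066.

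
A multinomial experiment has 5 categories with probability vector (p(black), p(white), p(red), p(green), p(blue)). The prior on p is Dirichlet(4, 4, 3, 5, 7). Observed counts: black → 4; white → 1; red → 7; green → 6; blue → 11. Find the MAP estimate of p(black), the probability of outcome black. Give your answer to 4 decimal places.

MAP estimate of p(black) = 0.1489

The posterior is Dirichlet(αᵢ + nᵢ) = Dirichlet(8, 5, 10, 11, 18).
For a Dirichlet(a₁,…,a_K) with all aᵢ > 1, the mode has j-th component (aⱼ − 1)/(Σaᵢ − K).
Here Σaᵢ = 52 and K = 5, so p(black) = (8 − 1)/(52 − 5) = 7/47 ≈ 0.1489.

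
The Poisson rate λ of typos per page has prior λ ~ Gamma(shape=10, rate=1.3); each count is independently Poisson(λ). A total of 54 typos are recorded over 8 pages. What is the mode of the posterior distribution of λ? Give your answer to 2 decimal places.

Σxᵢ = 54, n = 8.
Posterior ∝ λ^9e^(−1.3λ) · λ^54e^(−8λ) = λ^63e^(−9.3λ), i.e. Gamma(shape=64, rate=9.3).
The mode of a Gamma(a, b) with a ≥ 1 (shape–rate) is (a−1)/b = 63/9.3 ≈ 6.77.

λ̂_MAP = 6.77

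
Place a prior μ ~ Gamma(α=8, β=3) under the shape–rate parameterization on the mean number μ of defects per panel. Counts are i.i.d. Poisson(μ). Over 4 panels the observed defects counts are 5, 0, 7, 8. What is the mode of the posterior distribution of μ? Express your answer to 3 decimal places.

μ̂_MAP = 3.857

Σxᵢ = 5+0+7+8 = 20, with n = 4.
Posterior ∝ μ^7e^(−3μ) · μ^20e^(−4μ) = μ^27e^(−7μ), i.e. Gamma(shape=28, rate=7).
The mode of a Gamma(a, b) with a ≥ 1 (shape–rate) is (a−1)/b = 27/7 ≈ 3.857.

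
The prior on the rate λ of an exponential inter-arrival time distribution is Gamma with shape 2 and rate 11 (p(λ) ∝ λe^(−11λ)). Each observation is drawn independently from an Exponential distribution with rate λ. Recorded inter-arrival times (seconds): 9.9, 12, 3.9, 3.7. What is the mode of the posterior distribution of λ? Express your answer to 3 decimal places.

λ̂_MAP = 0.123

The Exponential(rate=λ) likelihood is ∝ λ^n e^(−λΣtᵢ). Here n = 4 and Σtᵢ = 9.9 + 12 + 3.9 + 3.7 = 29.5.
Posterior ∝ λe^(−11λ) · λ^4e^(−29.5λ) = λ^5e^(−40.5λ), i.e. Gamma(6, 40.5).
Mode = (a−1)/b = 5/40.5 ≈ 0.123.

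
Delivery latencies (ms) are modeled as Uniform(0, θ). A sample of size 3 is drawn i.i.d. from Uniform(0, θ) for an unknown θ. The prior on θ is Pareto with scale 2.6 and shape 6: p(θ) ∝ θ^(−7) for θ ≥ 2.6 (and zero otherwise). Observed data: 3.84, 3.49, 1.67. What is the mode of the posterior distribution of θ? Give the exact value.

The Uniform(0, θ) likelihood is θ^(−n) for θ ≥ max(xᵢ), zero otherwise. Here max(xᵢ) = 3.84.
Posterior ∝ θ^(−7) · θ^(−3) = θ^(−10) on θ ≥ max(2.6, 3.84) = 3.84.
This density is strictly decreasing in θ, so the posterior mode lies at the lower boundary of the support.

θ̂_MAP = 3.84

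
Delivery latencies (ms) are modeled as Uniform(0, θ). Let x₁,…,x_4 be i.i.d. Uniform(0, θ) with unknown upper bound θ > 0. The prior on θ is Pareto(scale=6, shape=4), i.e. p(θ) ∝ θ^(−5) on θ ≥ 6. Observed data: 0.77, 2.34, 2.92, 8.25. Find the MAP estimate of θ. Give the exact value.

θ̂_MAP = 8.25

The Uniform(0, θ) likelihood is θ^(−n) for θ ≥ max(xᵢ), zero otherwise. Here max(xᵢ) = 8.25.
Posterior ∝ θ^(−5) · θ^(−4) = θ^(−9) on θ ≥ max(6, 8.25) = 8.25.
This density is strictly decreasing in θ, so the posterior mode lies at the lower boundary of the support.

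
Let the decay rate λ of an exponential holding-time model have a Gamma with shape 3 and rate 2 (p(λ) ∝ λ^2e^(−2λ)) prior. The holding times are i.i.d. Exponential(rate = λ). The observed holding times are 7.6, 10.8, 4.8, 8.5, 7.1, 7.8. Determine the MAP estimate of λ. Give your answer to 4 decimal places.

The Exponential(rate=λ) likelihood is ∝ λ^n e^(−λΣtᵢ). Here n = 6 and Σtᵢ = 7.6 + 10.8 + 4.8 + 8.5 + 7.1 + 7.8 = 46.6.
Posterior ∝ λ^2e^(−2λ) · λ^6e^(−46.6λ) = λ^8e^(−48.6λ), i.e. Gamma(9, 48.6).
Mode = (a−1)/b = 8/48.6 ≈ 0.1646.

λ̂_MAP = 0.1646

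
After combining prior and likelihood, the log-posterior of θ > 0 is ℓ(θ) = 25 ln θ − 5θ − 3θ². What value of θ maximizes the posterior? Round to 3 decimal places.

ℓ'(θ) = 25/θ − 5 − 6θ. Setting this to zero and multiplying by θ: 6θ² + 5θ − 25 = 0.
θ = (−5 + √(5² + 4·6·25)) / (2·6) = (−5 + √625) / 12 = (−5 + 25)/12 = 5/3.
ℓ''(θ) = −25/θ² − 6 < 0, confirming a maximum.

θ̂_MAP = 1.667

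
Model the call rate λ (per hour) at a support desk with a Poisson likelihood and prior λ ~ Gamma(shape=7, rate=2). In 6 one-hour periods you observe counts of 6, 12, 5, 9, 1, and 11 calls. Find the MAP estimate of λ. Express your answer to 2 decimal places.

λ̂_MAP = 6.25

Σxᵢ = 6+12+5+9+1+11 = 44, with n = 6.
Posterior ∝ λ^6e^(−2λ) · λ^44e^(−6λ) = λ^50e^(−8λ), i.e. Gamma(shape=51, rate=8).
The mode of a Gamma(a, b) with a ≥ 1 (shape–rate) is (a−1)/b = 50/8 ≈ 6.25.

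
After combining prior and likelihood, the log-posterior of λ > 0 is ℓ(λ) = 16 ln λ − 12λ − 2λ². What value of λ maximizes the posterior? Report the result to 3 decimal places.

ℓ'(λ) = 16/λ − 12 − 4λ. Setting this to zero and multiplying by λ: 4λ² + 12λ − 16 = 0.
λ = (−12 + √(12² + 4·4·16)) / (2·4) = (−12 + √400) / 8 = (−12 + 20)/8 = 1.
ℓ''(λ) = −16/λ² − 4 < 0, confirming a maximum.

λ̂_MAP = 1.000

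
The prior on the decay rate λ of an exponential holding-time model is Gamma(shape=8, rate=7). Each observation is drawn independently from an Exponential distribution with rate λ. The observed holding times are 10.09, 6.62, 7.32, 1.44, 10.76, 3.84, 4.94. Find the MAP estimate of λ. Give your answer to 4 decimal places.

The Exponential(rate=λ) likelihood is ∝ λ^n e^(−λΣtᵢ). Here n = 7 and Σtᵢ = 10.09 + 6.62 + 7.32 + 1.44 + 10.76 + 3.84 + 4.94 = 45.01.
Posterior ∝ λ^7e^(−7λ) · λ^7e^(−45.01λ) = λ^14e^(−52.01λ), i.e. Gamma(15, 52.01).
Mode = (a−1)/b = 14/52.01 ≈ 0.2692.

λ̂_MAP = 0.2692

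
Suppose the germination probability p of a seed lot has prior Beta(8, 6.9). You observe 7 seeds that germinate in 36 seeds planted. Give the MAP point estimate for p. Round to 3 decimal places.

Prior: Beta(8, 6.9).
Data: 7 successes in 36 trials. The binomial likelihood contributes p^7(1−p)^29, so the posterior is Beta(8+7, 6.9+29) = Beta(15, 35.9).
For Beta(a, b) with a, b > 1 the mode is (a−1)/(a+b−2) = 14/48.9 ≈ 0.286.

p̂_MAP = 0.286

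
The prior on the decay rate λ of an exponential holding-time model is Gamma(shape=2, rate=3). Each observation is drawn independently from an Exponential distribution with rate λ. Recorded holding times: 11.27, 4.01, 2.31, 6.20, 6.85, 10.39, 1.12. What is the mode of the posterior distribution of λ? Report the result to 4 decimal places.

λ̂_MAP = 0.1772

The Exponential(rate=λ) likelihood is ∝ λ^n e^(−λΣtᵢ). Here n = 7 and Σtᵢ = 11.27 + 4.01 + 2.31 + 6.20 + 6.85 + 10.39 + 1.12 = 42.15.
Posterior ∝ λe^(−3λ) · λ^7e^(−42.15λ) = λ^8e^(−45.15λ), i.e. Gamma(9, 45.15).
Mode = (a−1)/b = 8/45.15 ≈ 0.1772.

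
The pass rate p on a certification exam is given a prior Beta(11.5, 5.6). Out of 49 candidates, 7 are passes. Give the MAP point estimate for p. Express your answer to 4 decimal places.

Prior: Beta(11.5, 5.6).
Data: 7 successes in 49 trials. The binomial likelihood contributes p^7(1−p)^42, so the posterior is Beta(11.5+7, 5.6+42) = Beta(18.5, 47.6).
For Beta(a, b) with a, b > 1 the mode is (a−1)/(a+b−2) = 17.5/64.1 ≈ 0.2730.

p̂_MAP = 0.2730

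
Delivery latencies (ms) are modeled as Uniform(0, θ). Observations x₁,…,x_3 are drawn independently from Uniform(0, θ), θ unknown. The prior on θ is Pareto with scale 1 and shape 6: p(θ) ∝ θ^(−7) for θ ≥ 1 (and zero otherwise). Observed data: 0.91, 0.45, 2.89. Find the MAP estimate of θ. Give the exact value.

The Uniform(0, θ) likelihood is θ^(−n) for θ ≥ max(xᵢ), zero otherwise. Here max(xᵢ) = 2.89.
Posterior ∝ θ^(−7) · θ^(−3) = θ^(−10) on θ ≥ max(1, 2.89) = 2.89.
This density is strictly decreasing in θ, so the posterior mode lies at the lower boundary of the support.

θ̂_MAP = 2.89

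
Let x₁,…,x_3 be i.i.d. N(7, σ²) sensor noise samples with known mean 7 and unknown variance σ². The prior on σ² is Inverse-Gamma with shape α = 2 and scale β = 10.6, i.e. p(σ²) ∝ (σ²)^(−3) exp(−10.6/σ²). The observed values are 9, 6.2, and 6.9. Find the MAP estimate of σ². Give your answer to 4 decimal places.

σ̂²_MAP = 2.8722

Sum of squared deviations about the known mean: SS = (9−7)² + (6.2−7)² + (6.9−7)² = 4.65.
The Normal likelihood contributes (σ²)^(−n/2) exp(−SS/(2σ²)), so the posterior is Inverse-Gamma(α + n/2, β + SS/2) = Inverse-Gamma(3.5, 12.925).
The mode of Inverse-Gamma(a, b) is b/(a+1) = 12.925/4.5 ≈ 2.8722.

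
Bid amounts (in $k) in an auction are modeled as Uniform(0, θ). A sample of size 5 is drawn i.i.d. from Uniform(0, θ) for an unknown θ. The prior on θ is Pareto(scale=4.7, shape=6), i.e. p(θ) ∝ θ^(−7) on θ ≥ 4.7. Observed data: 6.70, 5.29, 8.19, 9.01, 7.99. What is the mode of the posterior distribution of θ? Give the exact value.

The Uniform(0, θ) likelihood is θ^(−n) for θ ≥ max(xᵢ), zero otherwise. Here max(xᵢ) = 9.01.
Posterior ∝ θ^(−7) · θ^(−5) = θ^(−12) on θ ≥ max(4.7, 9.01) = 9.01.
This density is strictly decreasing in θ, so the posterior mode lies at the lower boundary of the support.

θ̂_MAP = 9.01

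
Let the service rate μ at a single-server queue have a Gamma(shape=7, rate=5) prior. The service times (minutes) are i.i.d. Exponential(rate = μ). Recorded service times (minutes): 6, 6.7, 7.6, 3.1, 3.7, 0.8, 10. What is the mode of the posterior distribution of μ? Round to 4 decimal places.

The Exponential(rate=μ) likelihood is ∝ μ^n e^(−μΣtᵢ). Here n = 7 and Σtᵢ = 6 + 6.7 + 7.6 + 3.1 + 3.7 + 0.8 + 10 = 37.9.
Posterior ∝ μ^6e^(−5μ) · μ^7e^(−37.9μ) = μ^13e^(−42.9μ), i.e. Gamma(14, 42.9).
Mode = (a−1)/b = 13/42.9 ≈ 0.3030.

μ̂_MAP = 0.3030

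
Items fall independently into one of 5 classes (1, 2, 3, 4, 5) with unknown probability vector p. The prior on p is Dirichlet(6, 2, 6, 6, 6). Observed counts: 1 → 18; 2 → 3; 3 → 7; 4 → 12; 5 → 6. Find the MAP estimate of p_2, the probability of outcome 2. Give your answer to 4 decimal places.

MAP estimate: 0.0597

The posterior is Dirichlet(αᵢ + nᵢ) = Dirichlet(24, 5, 13, 18, 12).
For a Dirichlet(a₁,…,a_K) with all aᵢ > 1, the mode has j-th component (aⱼ − 1)/(Σaᵢ − K).
Here Σaᵢ = 72 and K = 5, so p_2 = (5 − 1)/(72 − 5) = 4/67 ≈ 0.0597.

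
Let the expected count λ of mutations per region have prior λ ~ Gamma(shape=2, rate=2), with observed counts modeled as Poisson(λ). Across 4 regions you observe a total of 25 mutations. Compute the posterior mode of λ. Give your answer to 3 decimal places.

λ̂_MAP = 4.333

Σxᵢ = 25, n = 4.
Posterior ∝ λe^(−2λ) · λ^25e^(−4λ) = λ^26e^(−6λ), i.e. Gamma(shape=27, rate=6).
The mode of a Gamma(a, b) with a ≥ 1 (shape–rate) is (a−1)/b = 26/6 ≈ 4.333.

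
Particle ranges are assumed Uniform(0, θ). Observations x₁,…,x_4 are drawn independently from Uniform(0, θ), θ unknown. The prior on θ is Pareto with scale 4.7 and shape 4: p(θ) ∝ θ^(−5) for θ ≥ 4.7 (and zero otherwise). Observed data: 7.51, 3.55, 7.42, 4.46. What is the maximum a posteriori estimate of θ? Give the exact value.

The Uniform(0, θ) likelihood is θ^(−n) for θ ≥ max(xᵢ), zero otherwise. Here max(xᵢ) = 7.51.
Posterior ∝ θ^(−5) · θ^(−4) = θ^(−9) on θ ≥ max(4.7, 7.51) = 7.51.
This density is strictly decreasing in θ, so the posterior mode lies at the lower boundary of the support.

θ̂_MAP = 7.51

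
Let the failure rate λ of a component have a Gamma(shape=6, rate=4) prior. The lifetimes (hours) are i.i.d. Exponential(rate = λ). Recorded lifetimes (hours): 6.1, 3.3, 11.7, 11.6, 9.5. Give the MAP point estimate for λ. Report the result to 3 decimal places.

λ̂_MAP = 0.216

The Exponential(rate=λ) likelihood is ∝ λ^n e^(−λΣtᵢ). Here n = 5 and Σtᵢ = 6.1 + 3.3 + 11.7 + 11.6 + 9.5 = 42.2.
Posterior ∝ λ^5e^(−4λ) · λ^5e^(−42.2λ) = λ^10e^(−46.2λ), i.e. Gamma(11, 46.2).
Mode = (a−1)/b = 10/46.2 ≈ 0.216.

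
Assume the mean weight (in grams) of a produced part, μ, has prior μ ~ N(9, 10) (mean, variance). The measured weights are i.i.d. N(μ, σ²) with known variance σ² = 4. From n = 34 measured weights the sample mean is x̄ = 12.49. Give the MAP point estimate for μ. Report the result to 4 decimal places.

n = 34, x̄ = 12.49.
For a Normal prior and Normal likelihood with known variance, the posterior is Normal; its mode equals its mean, the precision-weighted average.
Prior precision 1/σ₀² = 1/10 = 0.1; data precision n/σ² = 34/4 = 8.5.
μ̂ = (0.1·9 + 8.5·12.49) / (0.1 + 8.5) = 107.065/8.6 = 21413/1720 ≈ 12.4494.

μ̂_MAP = 12.4494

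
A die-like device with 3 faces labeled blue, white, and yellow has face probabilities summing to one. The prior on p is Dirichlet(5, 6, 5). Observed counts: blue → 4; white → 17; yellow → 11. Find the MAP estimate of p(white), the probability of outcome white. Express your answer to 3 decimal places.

MAP estimate of p(white) = 0.489

The posterior is Dirichlet(αᵢ + nᵢ) = Dirichlet(9, 23, 16).
For a Dirichlet(a₁,…,a_K) with all aᵢ > 1, the mode has j-th component (aⱼ − 1)/(Σaᵢ − K).
Here Σaᵢ = 48 and K = 3, so p(white) = (23 − 1)/(48 − 3) = 22/45 ≈ 0.489.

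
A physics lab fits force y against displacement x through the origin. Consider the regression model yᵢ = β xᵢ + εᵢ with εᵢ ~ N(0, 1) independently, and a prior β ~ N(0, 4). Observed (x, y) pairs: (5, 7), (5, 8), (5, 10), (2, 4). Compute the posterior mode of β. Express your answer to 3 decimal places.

log p(β | y) = −Σ(yᵢ − βxᵢ)²/(2·1) − β²/(2·4) + const.
Setting the derivative to zero: Σxᵢ(yᵢ − βxᵢ)/1 − β/4 = 0, so β = Σxᵢyᵢ / (Σxᵢ² + σ²/τ²).
Σxᵢyᵢ = 5·7 + 5·8 + 5·10 + 2·4 = 133; Σxᵢ² = 79; σ²/τ² = 0.25.
β̂_MAP = 133 / (79 + 0.25) = 133/79.25 ≈ 1.678.

β̂_MAP = 1.678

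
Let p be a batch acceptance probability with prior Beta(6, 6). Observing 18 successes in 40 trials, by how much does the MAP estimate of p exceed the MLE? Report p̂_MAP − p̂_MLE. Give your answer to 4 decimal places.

MAP − MLE = 0.0100

Posterior is Beta(24, 28); MAP = (24−1)/(52−2) = 23/50 ≈ 0.46000.
MLE ignores the prior: p̂_MLE = k/n = 18/40 ≈ 0.45000.
Difference = 23/50 − 18/40 = 1/100 ≈ 0.0100.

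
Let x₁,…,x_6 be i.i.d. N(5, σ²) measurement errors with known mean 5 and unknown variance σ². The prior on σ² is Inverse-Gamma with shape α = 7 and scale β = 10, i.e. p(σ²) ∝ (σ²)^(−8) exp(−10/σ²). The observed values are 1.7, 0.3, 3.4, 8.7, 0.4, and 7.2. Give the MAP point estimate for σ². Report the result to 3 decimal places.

σ̂²_MAP = 4.329

Sum of squared deviations about the known mean: SS = (1.7−5)² + (0.3−5)² + (3.4−5)² + (8.7−5)² + (0.4−5)² + (7.2−5)² = 75.23.
The Normal likelihood contributes (σ²)^(−n/2) exp(−SS/(2σ²)), so the posterior is Inverse-Gamma(α + n/2, β + SS/2) = Inverse-Gamma(10, 47.615).
The mode of Inverse-Gamma(a, b) is b/(a+1) = 47.615/11 ≈ 4.329.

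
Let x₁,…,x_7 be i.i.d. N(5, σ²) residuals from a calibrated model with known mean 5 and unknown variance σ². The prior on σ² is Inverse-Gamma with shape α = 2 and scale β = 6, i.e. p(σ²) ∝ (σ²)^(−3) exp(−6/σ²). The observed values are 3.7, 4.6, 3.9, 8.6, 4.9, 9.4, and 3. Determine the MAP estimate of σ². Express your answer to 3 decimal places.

σ̂²_MAP = 3.953

Sum of squared deviations about the known mean: SS = (3.7−5)² + (4.6−5)² + (3.9−5)² + (8.6−5)² + (4.9−5)² + (9.4−5)² + (3−5)² = 39.39.
The Normal likelihood contributes (σ²)^(−n/2) exp(−SS/(2σ²)), so the posterior is Inverse-Gamma(α + n/2, β + SS/2) = Inverse-Gamma(5.5, 25.695).
The mode of Inverse-Gamma(a, b) is b/(a+1) = 25.695/6.5 ≈ 3.953.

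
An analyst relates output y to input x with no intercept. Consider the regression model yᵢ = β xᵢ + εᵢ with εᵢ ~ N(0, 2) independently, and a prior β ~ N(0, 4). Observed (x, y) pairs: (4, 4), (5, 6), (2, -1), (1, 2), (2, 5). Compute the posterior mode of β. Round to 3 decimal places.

β̂_MAP = 1.109

log p(β | y) = −Σ(yᵢ − βxᵢ)²/(2·2) − β²/(2·4) + const.
Setting the derivative to zero: Σxᵢ(yᵢ − βxᵢ)/2 − β/4 = 0, so β = Σxᵢyᵢ / (Σxᵢ² + σ²/τ²).
Σxᵢyᵢ = 4·4 + 5·6 + 2·(-1) + 1·2 + 2·5 = 56; Σxᵢ² = 50; σ²/τ² = 0.5.
β̂_MAP = 56 / (50 + 0.5) = 56/50.5 ≈ 1.109.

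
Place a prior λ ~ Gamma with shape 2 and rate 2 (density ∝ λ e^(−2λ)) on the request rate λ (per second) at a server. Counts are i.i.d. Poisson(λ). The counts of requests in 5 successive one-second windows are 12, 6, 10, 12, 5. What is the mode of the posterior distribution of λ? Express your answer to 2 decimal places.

λ̂_MAP = 6.57

Σxᵢ = 12+6+10+12+5 = 45, with n = 5.
Posterior ∝ λe^(−2λ) · λ^45e^(−5λ) = λ^46e^(−7λ), i.e. Gamma(shape=47, rate=7).
The mode of a Gamma(a, b) with a ≥ 1 (shape–rate) is (a−1)/b = 46/7 ≈ 6.57.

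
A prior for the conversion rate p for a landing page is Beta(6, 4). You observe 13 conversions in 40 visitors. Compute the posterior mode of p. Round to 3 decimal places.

Prior: Beta(6, 4).
Data: 13 successes in 40 trials. The binomial likelihood contributes p^13(1−p)^27, so the posterior is Beta(6+13, 4+27) = Beta(19, 31).
For Beta(a, b) with a, b > 1 the mode is (a−1)/(a+b−2) = 18/48 ≈ 0.375.

p̂_MAP = 0.375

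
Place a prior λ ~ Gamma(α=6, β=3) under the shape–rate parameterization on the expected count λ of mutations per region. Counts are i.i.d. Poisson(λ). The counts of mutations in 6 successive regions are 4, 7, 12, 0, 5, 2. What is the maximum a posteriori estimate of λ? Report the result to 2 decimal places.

Σxᵢ = 4+7+12+0+5+2 = 30, with n = 6.
Posterior ∝ λ^5e^(−3λ) · λ^30e^(−6λ) = λ^35e^(−9λ), i.e. Gamma(shape=36, rate=9).
The mode of a Gamma(a, b) with a ≥ 1 (shape–rate) is (a−1)/b = 35/9 ≈ 3.89.

λ̂_MAP = 3.89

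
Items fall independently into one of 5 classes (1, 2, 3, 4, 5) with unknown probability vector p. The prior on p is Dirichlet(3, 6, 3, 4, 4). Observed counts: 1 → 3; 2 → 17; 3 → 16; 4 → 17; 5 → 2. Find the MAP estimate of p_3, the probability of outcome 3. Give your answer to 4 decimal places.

The posterior is Dirichlet(αᵢ + nᵢ) = Dirichlet(6, 23, 19, 21, 6).
For a Dirichlet(a₁,…,a_K) with all aᵢ > 1, the mode has j-th component (aⱼ − 1)/(Σaᵢ − K).
Here Σaᵢ = 75 and K = 5, so p_3 = (19 − 1)/(75 − 5) = 18/70 ≈ 0.2571.

MAP estimate: 0.2571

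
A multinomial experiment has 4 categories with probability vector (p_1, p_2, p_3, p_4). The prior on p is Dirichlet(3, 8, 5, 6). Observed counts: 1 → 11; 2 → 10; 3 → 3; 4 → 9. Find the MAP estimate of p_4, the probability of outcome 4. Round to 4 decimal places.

The posterior is Dirichlet(αᵢ + nᵢ) = Dirichlet(14, 18, 8, 15).
For a Dirichlet(a₁,…,a_K) with all aᵢ > 1, the mode has j-th component (aⱼ − 1)/(Σaᵢ − K).
Here Σaᵢ = 55 and K = 4, so p_4 = (15 − 1)/(55 − 4) = 14/51 ≈ 0.2745.

MAP estimate: 0.2745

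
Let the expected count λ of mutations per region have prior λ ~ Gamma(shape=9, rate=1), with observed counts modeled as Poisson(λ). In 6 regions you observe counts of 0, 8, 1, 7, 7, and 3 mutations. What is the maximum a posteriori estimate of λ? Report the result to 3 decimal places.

λ̂_MAP = 4.857

Σxᵢ = 0+8+1+7+7+3 = 26, with n = 6.
Posterior ∝ λ^8e^(−1λ) · λ^26e^(−6λ) = λ^34e^(−7λ), i.e. Gamma(shape=35, rate=7).
The mode of a Gamma(a, b) with a ≥ 1 (shape–rate) is (a−1)/b = 34/7 ≈ 4.857.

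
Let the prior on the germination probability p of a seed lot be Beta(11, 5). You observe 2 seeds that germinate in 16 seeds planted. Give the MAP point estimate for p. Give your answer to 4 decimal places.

p̂_MAP = 0.4000

Prior: Beta(11, 5).
Data: 2 successes in 16 trials. The binomial likelihood contributes p^2(1−p)^14, so the posterior is Beta(11+2, 5+14) = Beta(13, 19).
For Beta(a, b) with a, b > 1 the mode is (a−1)/(a+b−2) = 12/30 ≈ 0.4000.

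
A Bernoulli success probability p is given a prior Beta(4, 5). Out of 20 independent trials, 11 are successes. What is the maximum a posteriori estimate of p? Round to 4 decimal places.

Prior: Beta(4, 5).
Data: 11 successes in 20 trials. The binomial likelihood contributes p^11(1−p)^9, so the posterior is Beta(4+11, 5+9) = Beta(15, 14).
For Beta(a, b) with a, b > 1 the mode is (a−1)/(a+b−2) = 14/27 ≈ 0.5185.

p̂_MAP = 0.5185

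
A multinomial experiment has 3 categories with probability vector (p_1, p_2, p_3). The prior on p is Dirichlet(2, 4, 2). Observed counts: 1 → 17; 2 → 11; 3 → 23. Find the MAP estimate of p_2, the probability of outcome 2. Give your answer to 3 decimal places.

The posterior is Dirichlet(αᵢ + nᵢ) = Dirichlet(19, 15, 25).
For a Dirichlet(a₁,…,a_K) with all aᵢ > 1, the mode has j-th component (aⱼ − 1)/(Σaᵢ − K).
Here Σaᵢ = 59 and K = 3, so p_2 = (15 − 1)/(59 − 3) = 14/56 ≈ 0.250.

MAP estimate: 0.250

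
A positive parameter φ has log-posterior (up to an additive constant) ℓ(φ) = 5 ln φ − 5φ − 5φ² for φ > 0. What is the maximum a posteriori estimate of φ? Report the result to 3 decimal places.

φ̂_MAP = 0.500

ℓ'(φ) = 5/φ − 5 − 10φ. Setting this to zero and multiplying by φ: 10φ² + 5φ − 5 = 0.
φ = (−5 + √(5² + 4·10·5)) / (2·10) = (−5 + √225) / 20 = (−5 + 15)/20 = 1/2.
ℓ''(φ) = −5/φ² − 10 < 0, confirming a maximum.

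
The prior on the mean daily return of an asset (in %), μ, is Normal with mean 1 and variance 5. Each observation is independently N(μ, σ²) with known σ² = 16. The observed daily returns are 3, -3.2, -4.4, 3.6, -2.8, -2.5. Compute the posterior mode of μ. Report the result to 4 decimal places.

μ̂_MAP = -0.3370

n = 6; x̄ = (3 + (-3.2) + (-4.4) + 3.6 + (-2.8) + (-2.5))/6 = -6.3/6 = -1.05.
For a Normal prior and Normal likelihood with known variance, the posterior is Normal; its mode equals its mean, the precision-weighted average.
Prior precision 1/σ₀² = 1/5 = 0.2; data precision n/σ² = 6/16 = 0.375.
μ̂ = (0.2·1 + 0.375·(-1.05)) / (0.2 + 0.375) = (-0.19375)/0.575 = -31/92 ≈ -0.3370.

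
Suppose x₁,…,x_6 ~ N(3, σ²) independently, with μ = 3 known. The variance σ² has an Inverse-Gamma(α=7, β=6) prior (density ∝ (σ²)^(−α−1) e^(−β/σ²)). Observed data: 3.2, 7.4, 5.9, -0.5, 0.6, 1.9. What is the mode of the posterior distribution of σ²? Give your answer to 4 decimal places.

σ̂²_MAP = 2.6832

Sum of squared deviations about the known mean: SS = (3.2−3)² + (7.4−3)² + (5.9−3)² + (-0.5−3)² + (0.6−3)² + (1.9−3)² = 47.03.
The Normal likelihood contributes (σ²)^(−n/2) exp(−SS/(2σ²)), so the posterior is Inverse-Gamma(α + n/2, β + SS/2) = Inverse-Gamma(10, 29.515).
The mode of Inverse-Gamma(a, b) is b/(a+1) = 29.515/11 ≈ 2.6832.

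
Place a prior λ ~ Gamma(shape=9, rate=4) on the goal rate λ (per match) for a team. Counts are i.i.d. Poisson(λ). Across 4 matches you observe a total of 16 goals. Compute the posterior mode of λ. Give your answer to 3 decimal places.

Σxᵢ = 16, n = 4.
Posterior ∝ λ^8e^(−4λ) · λ^16e^(−4λ) = λ^24e^(−8λ), i.e. Gamma(shape=25, rate=8).
The mode of a Gamma(a, b) with a ≥ 1 (shape–rate) is (a−1)/b = 24/8 ≈ 3.000.

λ̂_MAP = 3.000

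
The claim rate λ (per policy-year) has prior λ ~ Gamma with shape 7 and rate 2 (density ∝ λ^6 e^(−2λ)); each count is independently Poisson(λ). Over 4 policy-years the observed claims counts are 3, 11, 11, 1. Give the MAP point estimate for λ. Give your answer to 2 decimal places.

λ̂_MAP = 5.33

Σxᵢ = 3+11+11+1 = 26, with n = 4.
Posterior ∝ λ^6e^(−2λ) · λ^26e^(−4λ) = λ^32e^(−6λ), i.e. Gamma(shape=33, rate=6).
The mode of a Gamma(a, b) with a ≥ 1 (shape–rate) is (a−1)/b = 32/6 ≈ 5.33.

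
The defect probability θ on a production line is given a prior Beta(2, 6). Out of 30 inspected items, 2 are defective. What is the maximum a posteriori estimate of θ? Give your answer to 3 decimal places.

θ̂_MAP = 0.083

Prior: Beta(2, 6).
Data: 2 successes in 30 trials. The binomial likelihood contributes θ^2(1−θ)^28, so the posterior is Beta(2+2, 6+28) = Beta(4, 34).
For Beta(a, b) with a, b > 1 the mode is (a−1)/(a+b−2) = 3/36 ≈ 0.083.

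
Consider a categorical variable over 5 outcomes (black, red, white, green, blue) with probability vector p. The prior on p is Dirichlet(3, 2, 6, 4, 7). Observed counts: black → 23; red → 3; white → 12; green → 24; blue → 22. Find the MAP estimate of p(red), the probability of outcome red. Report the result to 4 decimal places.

MAP estimate of p(red) = 0.0396

The posterior is Dirichlet(αᵢ + nᵢ) = Dirichlet(26, 5, 18, 28, 29).
For a Dirichlet(a₁,…,a_K) with all aᵢ > 1, the mode has j-th component (aⱼ − 1)/(Σaᵢ − K).
Here Σaᵢ = 106 and K = 5, so p(red) = (5 − 1)/(106 − 5) = 4/101 ≈ 0.0396.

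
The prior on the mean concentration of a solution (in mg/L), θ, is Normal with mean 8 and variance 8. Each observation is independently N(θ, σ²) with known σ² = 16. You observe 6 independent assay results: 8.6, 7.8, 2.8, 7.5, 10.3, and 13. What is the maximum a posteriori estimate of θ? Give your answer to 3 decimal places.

n = 6; x̄ = (8.6 + 7.8 + 2.8 + 7.5 + 10.3 + 13)/6 = 50/6 = 25/3 ≈ 8.3333.
For a Normal prior and Normal likelihood with known variance, the posterior is Normal; its mode equals its mean, the precision-weighted average.
Prior precision 1/σ₀² = 1/8 = 0.125; data precision n/σ² = 6/16 = 0.375.
θ̂ = (0.125·8 + 0.375·(25/3)) / (0.125 + 0.375) = 4.125/0.5 = 8.250.

θ̂_MAP = 8.250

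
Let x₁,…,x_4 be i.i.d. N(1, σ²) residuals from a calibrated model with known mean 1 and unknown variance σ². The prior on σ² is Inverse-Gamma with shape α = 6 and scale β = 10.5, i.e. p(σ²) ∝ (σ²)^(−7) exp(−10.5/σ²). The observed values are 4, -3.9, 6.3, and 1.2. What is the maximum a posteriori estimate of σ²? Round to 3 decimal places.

Sum of squared deviations about the known mean: SS = (4−1)² + (-3.9−1)² + (6.3−1)² + (1.2−1)² = 61.14.
The Normal likelihood contributes (σ²)^(−n/2) exp(−SS/(2σ²)), so the posterior is Inverse-Gamma(α + n/2, β + SS/2) = Inverse-Gamma(8, 41.07).
The mode of Inverse-Gamma(a, b) is b/(a+1) = 41.07/9 ≈ 4.563.

σ̂²_MAP = 4.563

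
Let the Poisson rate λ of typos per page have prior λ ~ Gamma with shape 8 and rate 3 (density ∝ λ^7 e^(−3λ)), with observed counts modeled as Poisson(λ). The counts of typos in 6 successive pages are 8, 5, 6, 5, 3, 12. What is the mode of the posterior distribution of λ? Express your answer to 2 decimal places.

λ̂_MAP = 5.11

Σxᵢ = 8+5+6+5+3+12 = 39, with n = 6.
Posterior ∝ λ^7e^(−3λ) · λ^39e^(−6λ) = λ^46e^(−9λ), i.e. Gamma(shape=47, rate=9).
The mode of a Gamma(a, b) with a ≥ 1 (shape–rate) is (a−1)/b = 46/9 ≈ 5.11.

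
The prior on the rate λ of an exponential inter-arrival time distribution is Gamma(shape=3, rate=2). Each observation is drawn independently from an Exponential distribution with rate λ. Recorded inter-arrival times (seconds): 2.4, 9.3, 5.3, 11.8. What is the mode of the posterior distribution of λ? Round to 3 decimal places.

λ̂_MAP = 0.195

The Exponential(rate=λ) likelihood is ∝ λ^n e^(−λΣtᵢ). Here n = 4 and Σtᵢ = 2.4 + 9.3 + 5.3 + 11.8 = 28.8.
Posterior ∝ λ^2e^(−2λ) · λ^4e^(−28.8λ) = λ^6e^(−30.8λ), i.e. Gamma(7, 30.8).
Mode = (a−1)/b = 6/30.8 ≈ 0.195.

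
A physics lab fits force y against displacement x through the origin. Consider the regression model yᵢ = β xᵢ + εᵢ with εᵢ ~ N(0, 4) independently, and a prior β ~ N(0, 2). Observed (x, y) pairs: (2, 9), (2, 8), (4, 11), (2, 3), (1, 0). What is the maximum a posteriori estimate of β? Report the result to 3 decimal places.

β̂_MAP = 2.710

log p(β | y) = −Σ(yᵢ − βxᵢ)²/(2·4) − β²/(2·2) + const.
Setting the derivative to zero: Σxᵢ(yᵢ − βxᵢ)/4 − β/2 = 0, so β = Σxᵢyᵢ / (Σxᵢ² + σ²/τ²).
Σxᵢyᵢ = 2·9 + 2·8 + 4·11 + 2·3 + 1·0 = 84; Σxᵢ² = 29; σ²/τ² = 2.
β̂_MAP = 84 / (29 + 2) = 84/31 ≈ 2.710.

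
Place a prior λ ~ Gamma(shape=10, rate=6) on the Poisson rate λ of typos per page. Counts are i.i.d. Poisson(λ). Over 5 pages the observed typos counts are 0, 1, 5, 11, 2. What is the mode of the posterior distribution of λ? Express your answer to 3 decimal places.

Σxᵢ = 0+1+5+11+2 = 19, with n = 5.
Posterior ∝ λ^9e^(−6λ) · λ^19e^(−5λ) = λ^28e^(−11λ), i.e. Gamma(shape=29, rate=11).
The mode of a Gamma(a, b) with a ≥ 1 (shape–rate) is (a−1)/b = 28/11 ≈ 2.545.

λ̂_MAP = 2.545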